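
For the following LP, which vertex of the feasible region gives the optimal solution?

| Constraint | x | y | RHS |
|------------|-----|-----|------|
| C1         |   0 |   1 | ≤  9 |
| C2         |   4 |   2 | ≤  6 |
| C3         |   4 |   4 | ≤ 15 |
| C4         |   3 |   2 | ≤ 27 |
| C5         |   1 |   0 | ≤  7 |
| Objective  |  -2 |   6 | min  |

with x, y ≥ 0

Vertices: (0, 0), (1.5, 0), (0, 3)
Evaluating z = -2x + 6y at each vertex:
  (0, 0): z = 0
  (1.5, 0): z = -3
  (0, 3): z = 18

The smallest value is z = -3, attained at (1.5, 0).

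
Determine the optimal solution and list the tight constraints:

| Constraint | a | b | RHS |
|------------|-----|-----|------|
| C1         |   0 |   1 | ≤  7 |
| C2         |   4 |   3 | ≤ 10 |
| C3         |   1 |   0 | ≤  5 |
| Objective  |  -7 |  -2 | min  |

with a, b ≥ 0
Optimal: a = 2.5, b = 0
Binding: C2, b ≥ 0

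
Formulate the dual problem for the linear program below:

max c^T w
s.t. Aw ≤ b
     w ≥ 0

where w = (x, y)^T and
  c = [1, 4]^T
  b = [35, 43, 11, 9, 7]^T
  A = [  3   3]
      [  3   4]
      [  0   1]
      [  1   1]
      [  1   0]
Minimize: z = 35y1 + 43y2 + 11y3 + 9y4 + 7y5

Subject to:
  C1: -3y1 - 3y2 - y4 - y5 ≤ -1
  C2: -3y1 - 4y2 - y3 - y4 ≤ -4
  y1, y2, y3, y4, y5 ≥ 0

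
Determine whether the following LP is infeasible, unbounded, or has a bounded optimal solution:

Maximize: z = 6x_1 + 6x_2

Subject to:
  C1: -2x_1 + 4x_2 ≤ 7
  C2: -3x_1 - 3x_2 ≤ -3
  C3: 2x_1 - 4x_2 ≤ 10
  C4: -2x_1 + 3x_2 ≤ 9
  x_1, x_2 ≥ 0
Feasible point: (0, 1) satisfies every constraint, so the LP is feasible.
Direction d = (2, 1): for each constraint row a, a·d ≤ 0 —
  (-2)(2) + (4)(1) = 0 ≤ 0
  (-3)(2) + (-3)(1) = -9 ≤ 0
  (2)(2) + (-4)(1) = 0 ≤ 0
  (-2)(2) + (3)(1) = -1 ≤ 0
and d ≥ 0, so (0, 1) + t·d stays feasible for every t ≥ 0. Along this ray z = 6x_1 + 6x_2 changes by 18 per unit t, so z → +∞.

The LP is unbounded; z can be made arbitrarily large.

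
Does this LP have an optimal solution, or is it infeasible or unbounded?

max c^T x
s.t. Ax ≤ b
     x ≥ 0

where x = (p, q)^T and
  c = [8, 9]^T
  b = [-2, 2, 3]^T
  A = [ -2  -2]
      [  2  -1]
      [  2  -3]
Feasible point: (0, 1) satisfies every constraint, so the LP is feasible.
Direction d = (0, 1): for each constraint row a, a·d ≤ 0 —
  (-2)(0) + (-2)(1) = -2 ≤ 0
  (2)(0) + (-1)(1) = -1 ≤ 0
  (2)(0) + (-3)(1) = -3 ≤ 0
and d ≥ 0, so (0, 1) + t·d stays feasible for every t ≥ 0. Along this ray z = 8p + 9q changes by 9 per unit t, so z → +∞.

Unbounded — the objective can increase without bound over the feasible region.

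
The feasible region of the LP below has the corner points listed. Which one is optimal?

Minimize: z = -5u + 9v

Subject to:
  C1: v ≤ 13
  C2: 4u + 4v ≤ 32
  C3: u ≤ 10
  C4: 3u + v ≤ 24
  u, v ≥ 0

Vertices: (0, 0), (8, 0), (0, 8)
(8, 0) with z = -40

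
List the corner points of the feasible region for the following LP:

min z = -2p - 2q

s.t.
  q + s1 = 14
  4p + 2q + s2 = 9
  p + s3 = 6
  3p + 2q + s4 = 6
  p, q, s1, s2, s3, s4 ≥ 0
Each vertex is the intersection of two constraint boundaries that also satisfies all remaining constraints:
  p = 0 and q = 0 → (0, 0)
  3p + 2q = 6 and q = 0 → (2, 0)
  3p + 2q = 6 and p = 0 → (0, 3)

Vertices: (0, 0), (2, 0), (0, 3)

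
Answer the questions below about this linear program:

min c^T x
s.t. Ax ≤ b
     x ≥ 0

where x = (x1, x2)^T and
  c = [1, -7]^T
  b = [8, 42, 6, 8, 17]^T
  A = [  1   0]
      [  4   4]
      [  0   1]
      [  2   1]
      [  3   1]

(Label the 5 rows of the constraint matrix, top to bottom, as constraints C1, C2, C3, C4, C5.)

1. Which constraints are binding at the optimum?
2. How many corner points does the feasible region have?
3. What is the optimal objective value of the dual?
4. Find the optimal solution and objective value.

1. C3, x1 ≥ 0
2. 4
3. -42 (by strong duality, equal to the primal optimum)
4. x1 = 0, x2 = 6, z = -42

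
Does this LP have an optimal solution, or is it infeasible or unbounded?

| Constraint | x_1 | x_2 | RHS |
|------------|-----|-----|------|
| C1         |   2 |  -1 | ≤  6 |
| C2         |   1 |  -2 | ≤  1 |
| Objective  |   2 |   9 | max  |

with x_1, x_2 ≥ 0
Feasible point: (0, 0) satisfies every constraint, so the LP is feasible.
Direction d = (0, 1): for each constraint row a, a·d ≤ 0 —
  (2)(0) + (-1)(1) = -1 ≤ 0
  (1)(0) + (-2)(1) = -2 ≤ 0
and d ≥ 0, so (0, 0) + t·d stays feasible for every t ≥ 0. Along this ray z = 2x_1 + 9x_2 changes by 9 per unit t, so z → +∞.

Unbounded — the objective can increase without bound over the feasible region.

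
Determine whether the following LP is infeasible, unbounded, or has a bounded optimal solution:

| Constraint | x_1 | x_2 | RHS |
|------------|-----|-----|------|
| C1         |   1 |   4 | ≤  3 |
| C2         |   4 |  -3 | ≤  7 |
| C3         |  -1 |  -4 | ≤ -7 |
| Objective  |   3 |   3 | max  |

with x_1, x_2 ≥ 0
C1 requires x_1 + 4x_2 ≤ 3, while C3 (-x_1 - 4x_2 ≤ -7) is equivalent to x_1 + 4x_2 ≥ 7. Together they would need 7 ≤ x_1 + 4x_2 ≤ 3, which is impossible since 7 > 3. No point satisfies all constraints.

Infeasible — the constraint set is empty.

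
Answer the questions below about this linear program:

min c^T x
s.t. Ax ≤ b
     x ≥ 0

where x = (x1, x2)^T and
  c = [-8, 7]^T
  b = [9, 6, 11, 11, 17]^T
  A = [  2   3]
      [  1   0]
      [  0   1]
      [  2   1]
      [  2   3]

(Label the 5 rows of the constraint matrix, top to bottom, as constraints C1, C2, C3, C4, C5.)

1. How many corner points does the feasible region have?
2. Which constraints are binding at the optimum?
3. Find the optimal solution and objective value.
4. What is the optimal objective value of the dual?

1. 3
2. C1, x2 ≥ 0
3. x1 = 4.5, x2 = 0, z = -36
4. -36 (by strong duality, equal to the primal optimum)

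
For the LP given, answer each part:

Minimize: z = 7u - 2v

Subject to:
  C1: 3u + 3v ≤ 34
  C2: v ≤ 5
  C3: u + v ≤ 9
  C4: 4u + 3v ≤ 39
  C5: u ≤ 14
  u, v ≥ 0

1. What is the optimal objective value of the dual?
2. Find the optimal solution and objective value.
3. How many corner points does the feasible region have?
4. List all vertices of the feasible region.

1. -10 (by strong duality, equal to the primal optimum)
2. u = 0, v = 5, z = -10
3. 4
4. (0, 0), (9, 0), (4, 5), (0, 5)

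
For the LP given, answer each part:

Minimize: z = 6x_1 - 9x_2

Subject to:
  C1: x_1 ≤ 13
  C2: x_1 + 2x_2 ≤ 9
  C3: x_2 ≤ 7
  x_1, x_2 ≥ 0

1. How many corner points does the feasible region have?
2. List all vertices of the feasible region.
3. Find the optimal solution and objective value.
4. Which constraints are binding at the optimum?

1. 3
2. (0, 0), (9, 0), (0, 4.5)
3. x_1 = 0, x_2 = 4.5, z = -40.5
4. C2, x_1 ≥ 0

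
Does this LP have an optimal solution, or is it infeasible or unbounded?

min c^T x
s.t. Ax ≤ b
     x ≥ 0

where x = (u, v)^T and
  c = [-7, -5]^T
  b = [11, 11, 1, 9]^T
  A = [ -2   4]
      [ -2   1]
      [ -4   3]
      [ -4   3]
Feasible point: (0, 0) satisfies every constraint, so the LP is feasible.
Direction d = (1, 0): for each constraint row a, a·d ≤ 0 —
  (-2)(1) + (4)(0) = -2 ≤ 0
  (-2)(1) + (1)(0) = -2 ≤ 0
  (-4)(1) + (3)(0) = -4 ≤ 0
  (-4)(1) + (3)(0) = -4 ≤ 0
and d ≥ 0, so (0, 0) + t·d stays feasible for every t ≥ 0. Along this ray z = -7u - 5v changes by -7 per unit t, so z → −∞.

Unbounded — the objective can decrease without bound over the feasible region.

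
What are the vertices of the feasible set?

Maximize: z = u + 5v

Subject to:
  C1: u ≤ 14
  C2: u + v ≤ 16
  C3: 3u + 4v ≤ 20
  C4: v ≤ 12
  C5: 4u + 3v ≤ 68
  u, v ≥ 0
Each vertex is the intersection of two constraint boundaries that also satisfies all remaining constraints:
  u = 0 and v = 0 → (0, 0)
  3u + 4v = 20 and v = 0 → (6.667, 0)
  3u + 4v = 20 and u = 0 → (0, 5)

Vertices: (0, 0), (6.667, 0), (0, 5)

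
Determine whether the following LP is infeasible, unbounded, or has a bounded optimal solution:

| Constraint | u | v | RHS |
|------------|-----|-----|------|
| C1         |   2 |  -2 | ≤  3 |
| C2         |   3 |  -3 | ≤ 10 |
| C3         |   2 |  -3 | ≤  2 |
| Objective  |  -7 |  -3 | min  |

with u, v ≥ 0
Feasible point: (0, 0) satisfies every constraint, so the LP is feasible.
Direction d = (0, 1): for each constraint row a, a·d ≤ 0 —
  (2)(0) + (-2)(1) = -2 ≤ 0
  (3)(0) + (-3)(1) = -3 ≤ 0
  (2)(0) + (-3)(1) = -3 ≤ 0
and d ≥ 0, so (0, 0) + t·d stays feasible for every t ≥ 0. Along this ray z = -7u - 3v changes by -3 per unit t, so z → −∞.

The LP is unbounded; z can be made arbitrarily small.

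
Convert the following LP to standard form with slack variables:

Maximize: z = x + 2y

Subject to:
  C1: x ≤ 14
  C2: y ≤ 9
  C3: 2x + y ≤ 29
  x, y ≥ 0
max z = x + 2y

s.t.
  x + s1 = 14
  y + s2 = 9
  2x + y + s3 = 29
  x, y, s1, s2, s3 ≥ 0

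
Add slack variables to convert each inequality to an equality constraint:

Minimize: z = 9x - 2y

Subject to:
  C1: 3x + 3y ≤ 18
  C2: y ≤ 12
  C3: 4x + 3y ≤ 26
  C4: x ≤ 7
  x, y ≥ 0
min z = 9x - 2y

s.t.
  3x + 3y + s1 = 18
  y + s2 = 12
  4x + 3y + s3 = 26
  x + s4 = 7
  x, y, s1, s2, s3, s4 ≥ 0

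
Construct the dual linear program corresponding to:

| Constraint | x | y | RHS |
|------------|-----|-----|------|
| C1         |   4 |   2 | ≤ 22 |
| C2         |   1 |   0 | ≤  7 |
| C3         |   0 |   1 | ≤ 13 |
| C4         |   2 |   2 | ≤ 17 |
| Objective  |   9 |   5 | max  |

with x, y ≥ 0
Minimize: z = 22y1 + 7y2 + 13y3 + 17y4

Subject to:
  C1: -4y1 - y2 - 2y4 ≤ -9
  C2: -2y1 - y3 - 2y4 ≤ -5
  y1, y2, y3, y4 ≥ 0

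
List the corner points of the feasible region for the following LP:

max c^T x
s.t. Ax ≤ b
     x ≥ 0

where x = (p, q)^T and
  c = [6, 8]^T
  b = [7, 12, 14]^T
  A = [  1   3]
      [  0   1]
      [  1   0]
Each vertex is the intersection of two constraint boundaries that also satisfies all remaining constraints:
  p = 0 and q = 0 → (0, 0)
  p + 3q = 7 and q = 0 → (7, 0)
  p + 3q = 7 and p = 0 → (0, 2.333)

Vertices: (0, 0), (7, 0), (0, 2.333)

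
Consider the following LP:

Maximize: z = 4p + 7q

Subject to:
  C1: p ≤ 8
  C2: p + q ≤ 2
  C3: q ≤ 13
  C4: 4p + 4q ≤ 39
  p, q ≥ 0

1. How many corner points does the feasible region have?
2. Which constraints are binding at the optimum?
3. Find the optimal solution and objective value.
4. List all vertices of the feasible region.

1. 3
2. C2, p ≥ 0
3. p = 0, q = 2, z = 14
4. (0, 0), (2, 0), (0, 2)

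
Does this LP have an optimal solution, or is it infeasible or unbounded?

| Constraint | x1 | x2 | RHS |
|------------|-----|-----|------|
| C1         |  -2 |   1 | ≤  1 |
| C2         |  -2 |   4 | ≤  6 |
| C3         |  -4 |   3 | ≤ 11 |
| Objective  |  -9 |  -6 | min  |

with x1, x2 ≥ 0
Feasible point: (0, 0) satisfies every constraint, so the LP is feasible.
Direction d = (1, 0): for each constraint row a, a·d ≤ 0 —
  (-2)(1) + (1)(0) = -2 ≤ 0
  (-2)(1) + (4)(0) = -2 ≤ 0
  (-4)(1) + (3)(0) = -4 ≤ 0
and d ≥ 0, so (0, 0) + t·d stays feasible for every t ≥ 0. Along this ray z = -9x1 - 6x2 changes by -9 per unit t, so z → −∞.

Unbounded — the objective can decrease without bound over the feasible region.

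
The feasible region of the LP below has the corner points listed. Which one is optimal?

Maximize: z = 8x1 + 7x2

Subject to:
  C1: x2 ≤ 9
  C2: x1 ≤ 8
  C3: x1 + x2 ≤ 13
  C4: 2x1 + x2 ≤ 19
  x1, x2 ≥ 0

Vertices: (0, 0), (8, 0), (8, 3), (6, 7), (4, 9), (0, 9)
(6, 7) with z = 97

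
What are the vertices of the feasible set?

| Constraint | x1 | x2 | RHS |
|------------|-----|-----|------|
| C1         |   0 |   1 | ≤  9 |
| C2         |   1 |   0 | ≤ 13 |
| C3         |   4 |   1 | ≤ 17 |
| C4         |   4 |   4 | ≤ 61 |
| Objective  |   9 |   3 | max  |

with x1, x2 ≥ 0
Each vertex is the intersection of two constraint boundaries that also satisfies all remaining constraints:
  x1 = 0 and x2 = 0 → (0, 0)
  4x1 + x2 = 17 and x2 = 0 → (4.25, 0)
  x2 = 9 and 4x1 + x2 = 17 → (2, 9)
  x2 = 9 and x1 = 0 → (0, 9)

Vertices: (0, 0), (4.25, 0), (2, 9), (0, 9)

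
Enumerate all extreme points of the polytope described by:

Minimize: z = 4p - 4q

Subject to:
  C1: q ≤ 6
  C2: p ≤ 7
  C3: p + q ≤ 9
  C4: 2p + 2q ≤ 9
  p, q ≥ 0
Each vertex is the intersection of two constraint boundaries that also satisfies all remaining constraints:
  p = 0 and q = 0 → (0, 0)
  2p + 2q = 9 and q = 0 → (4.5, 0)
  2p + 2q = 9 and p = 0 → (0, 4.5)

Vertices: (0, 0), (4.5, 0), (0, 4.5)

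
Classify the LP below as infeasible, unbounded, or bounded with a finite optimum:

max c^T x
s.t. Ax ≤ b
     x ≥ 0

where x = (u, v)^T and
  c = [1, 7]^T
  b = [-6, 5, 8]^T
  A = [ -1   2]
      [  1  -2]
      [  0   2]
One constraint requires u - 2v ≤ 5, while the constraint -u + 2v ≤ -6 is equivalent to u - 2v ≥ 6. Together they would need 6 ≤ u - 2v ≤ 5, which is impossible since 6 > 5. No point satisfies all constraints.

The feasible region is empty; the LP is infeasible.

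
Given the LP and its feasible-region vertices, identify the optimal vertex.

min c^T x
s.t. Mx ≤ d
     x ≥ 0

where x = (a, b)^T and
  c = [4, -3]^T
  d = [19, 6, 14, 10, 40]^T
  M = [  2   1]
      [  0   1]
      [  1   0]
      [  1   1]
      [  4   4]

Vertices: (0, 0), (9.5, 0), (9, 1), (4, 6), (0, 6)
(0, 6) with z = -18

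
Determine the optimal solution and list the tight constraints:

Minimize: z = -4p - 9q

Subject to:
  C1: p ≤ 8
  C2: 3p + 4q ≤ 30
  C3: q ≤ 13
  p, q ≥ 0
Optimal: p = 0, q = 7.5
Slack at optimum:
  C1: slack = 8
  C2: slack = 0 (binding)
  C3: slack = 5.5
  p ≥ 0: p = 0 (binding)
  q ≥ 0: q = 7.5
Binding constraints: C2, p ≥ 0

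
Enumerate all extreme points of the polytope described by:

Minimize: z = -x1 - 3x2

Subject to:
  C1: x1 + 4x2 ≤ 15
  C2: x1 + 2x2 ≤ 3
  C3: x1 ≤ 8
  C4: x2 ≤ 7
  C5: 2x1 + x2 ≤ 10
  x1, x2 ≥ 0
Each vertex is the intersection of two constraint boundaries that also satisfies all remaining constraints:
  x1 = 0 and x2 = 0 → (0, 0)
  x1 + 2x2 = 3 and x2 = 0 → (3, 0)
  x1 + 2x2 = 3 and x1 = 0 → (0, 1.5)

Vertices: (0, 0), (3, 0), (0, 1.5)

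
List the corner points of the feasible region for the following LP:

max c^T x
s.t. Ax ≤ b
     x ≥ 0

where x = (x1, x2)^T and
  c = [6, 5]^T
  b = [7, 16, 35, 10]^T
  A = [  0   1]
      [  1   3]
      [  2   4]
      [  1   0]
Each vertex is the intersection of two constraint boundaries that also satisfies all remaining constraints:
  x1 = 0 and x2 = 0 → (0, 0)
  x1 = 10 and x2 = 0 → (10, 0)
  x1 + 3x2 = 16 and x1 = 10 → (10, 2)
  x1 + 3x2 = 16 and x1 = 0 → (0, 5.333)

Vertices: (0, 0), (10, 0), (10, 2), (0, 5.333)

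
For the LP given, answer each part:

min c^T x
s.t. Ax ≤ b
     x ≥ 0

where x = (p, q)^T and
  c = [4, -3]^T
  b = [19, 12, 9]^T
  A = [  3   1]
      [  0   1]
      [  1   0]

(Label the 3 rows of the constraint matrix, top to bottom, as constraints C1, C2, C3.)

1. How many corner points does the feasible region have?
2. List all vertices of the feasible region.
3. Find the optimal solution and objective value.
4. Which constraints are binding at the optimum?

1. 4
2. (0, 0), (6.333, 0), (2.333, 12), (0, 12)
3. p = 0, q = 12, z = -36
4. C2, p ≥ 0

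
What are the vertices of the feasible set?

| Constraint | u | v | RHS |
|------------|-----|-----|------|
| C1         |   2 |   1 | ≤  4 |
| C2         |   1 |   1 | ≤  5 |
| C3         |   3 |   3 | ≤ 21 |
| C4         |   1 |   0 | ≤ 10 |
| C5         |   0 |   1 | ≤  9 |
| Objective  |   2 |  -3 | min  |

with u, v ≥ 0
Each vertex is the intersection of two constraint boundaries that also satisfies all remaining constraints:
  u = 0 and v = 0 → (0, 0)
  2u + v = 4 and v = 0 → (2, 0)
  2u + v = 4 and u = 0 → (0, 4)

Vertices: (0, 0), (2, 0), (0, 4)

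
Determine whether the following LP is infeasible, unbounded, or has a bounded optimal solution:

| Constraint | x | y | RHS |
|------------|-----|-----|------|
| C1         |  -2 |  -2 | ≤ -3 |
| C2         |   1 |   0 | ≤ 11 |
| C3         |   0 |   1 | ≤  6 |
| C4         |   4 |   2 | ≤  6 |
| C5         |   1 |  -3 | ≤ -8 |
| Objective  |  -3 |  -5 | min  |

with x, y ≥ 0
The point (0, 3) satisfies every constraint, so the LP is feasible; the constraints give x ≤ 11 and y ≤ 6, which with x, y ≥ 0 keep the feasible region inside a bounded box. A feasible, bounded LP attains a finite optimum at a vertex.

Evaluating z = -3x - 5y at each vertex:
  (0, 2.667): z = -13.33
  (0.1429, 2.714): z = -14
  (0, 3): z = -15

Feasible with finite optimum z* = -15 at (0, 3).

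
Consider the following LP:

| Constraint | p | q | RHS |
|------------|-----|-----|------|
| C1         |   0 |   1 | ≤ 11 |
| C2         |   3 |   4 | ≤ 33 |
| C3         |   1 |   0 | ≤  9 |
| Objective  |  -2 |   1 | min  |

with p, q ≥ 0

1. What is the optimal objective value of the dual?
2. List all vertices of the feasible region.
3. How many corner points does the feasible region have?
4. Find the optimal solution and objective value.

1. -18 (by strong duality, equal to the primal optimum)
2. (0, 0), (9, 0), (9, 1.5), (0, 8.25)
3. 4
4. p = 9, q = 0, z = -18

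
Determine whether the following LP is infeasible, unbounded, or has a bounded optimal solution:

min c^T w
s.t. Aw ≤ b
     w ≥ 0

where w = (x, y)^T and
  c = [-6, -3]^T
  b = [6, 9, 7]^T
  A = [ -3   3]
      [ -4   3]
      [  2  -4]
Feasible point: (0, 0) satisfies every constraint, so the LP is feasible.
Direction d = (1, 1): for each constraint row a, a·d ≤ 0 —
  (-3)(1) + (3)(1) = 0 ≤ 0
  (-4)(1) + (3)(1) = -1 ≤ 0
  (2)(1) + (-4)(1) = -2 ≤ 0
and d ≥ 0, so (0, 0) + t·d stays feasible for every t ≥ 0. Along this ray z = -6x - 3y changes by -9 per unit t, so z → −∞.

The LP is unbounded; z can be made arbitrarily small.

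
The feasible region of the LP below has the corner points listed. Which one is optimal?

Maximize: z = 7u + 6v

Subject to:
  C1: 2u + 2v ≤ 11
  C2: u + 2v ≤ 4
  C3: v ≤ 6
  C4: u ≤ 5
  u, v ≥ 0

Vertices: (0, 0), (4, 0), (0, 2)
Evaluating z = 7u + 6v at each vertex:
  (0, 0): z = 0
  (4, 0): z = 28
  (0, 2): z = 12

The largest value is z = 28, attained at (4, 0).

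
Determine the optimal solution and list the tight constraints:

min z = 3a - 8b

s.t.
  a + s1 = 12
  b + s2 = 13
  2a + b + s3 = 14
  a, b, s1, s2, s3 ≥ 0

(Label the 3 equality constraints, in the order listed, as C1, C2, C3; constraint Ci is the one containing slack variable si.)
Optimal: a = 0, b = 13
Binding: C2, a ≥ 0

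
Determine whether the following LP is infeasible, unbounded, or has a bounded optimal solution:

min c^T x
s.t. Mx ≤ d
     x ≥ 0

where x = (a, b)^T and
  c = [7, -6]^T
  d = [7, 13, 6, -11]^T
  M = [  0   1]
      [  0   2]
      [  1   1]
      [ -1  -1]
One constraint requires a + b ≤ 6, while the constraint -a - b ≤ -11 is equivalent to a + b ≥ 11. Together they would need 11 ≤ a + b ≤ 6, which is impossible since 11 > 6. No point satisfies all constraints.

Infeasible — the constraint set is empty.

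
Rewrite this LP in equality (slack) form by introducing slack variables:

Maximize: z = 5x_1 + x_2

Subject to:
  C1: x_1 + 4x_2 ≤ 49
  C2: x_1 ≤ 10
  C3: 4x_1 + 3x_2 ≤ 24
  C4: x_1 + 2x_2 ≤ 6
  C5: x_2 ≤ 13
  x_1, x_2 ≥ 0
max z = 5x_1 + x_2

s.t.
  x_1 + 4x_2 + s1 = 49
  x_1 + s2 = 10
  4x_1 + 3x_2 + s3 = 24
  x_1 + 2x_2 + s4 = 6
  x_2 + s5 = 13
  x_1, x_2, s1, s2, s3, s4, s5 ≥ 0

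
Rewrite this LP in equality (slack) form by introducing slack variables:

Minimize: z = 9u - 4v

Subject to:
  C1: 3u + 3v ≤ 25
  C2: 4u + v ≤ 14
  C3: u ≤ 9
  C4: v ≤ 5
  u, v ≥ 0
min z = 9u - 4v

s.t.
  3u + 3v + s1 = 25
  4u + v + s2 = 14
  u + s3 = 9
  v + s4 = 5
  u, v, s1, s2, s3, s4 ≥ 0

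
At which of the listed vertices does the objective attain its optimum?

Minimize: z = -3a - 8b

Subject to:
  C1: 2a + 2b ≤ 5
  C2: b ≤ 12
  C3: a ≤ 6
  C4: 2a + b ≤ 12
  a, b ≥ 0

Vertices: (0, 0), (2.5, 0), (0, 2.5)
Evaluating z = -3a - 8b at each vertex:
  (0, 0): z = 0
  (2.5, 0): z = -7.5
  (0, 2.5): z = -20

The smallest value is z = -20, attained at (0, 2.5).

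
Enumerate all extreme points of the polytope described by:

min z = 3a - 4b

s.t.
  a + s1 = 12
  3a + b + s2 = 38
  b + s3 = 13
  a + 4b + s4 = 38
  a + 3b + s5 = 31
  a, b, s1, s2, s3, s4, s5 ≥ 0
Each vertex is the intersection of two constraint boundaries that also satisfies all remaining constraints:
  a = 0 and b = 0 → (0, 0)
  a = 12 and b = 0 → (12, 0)
  a = 12 and 3a + b = 38 → (12, 2)
  3a + b = 38 and a + 3b = 31 → (10.38, 6.875)
  a + 4b = 38 and a + 3b = 31 → (10, 7)
  a + 4b = 38 and a = 0 → (0, 9.5)

Vertices: (0, 0), (12, 0), (12, 2), (10.38, 6.875), (10, 7), (0, 9.5)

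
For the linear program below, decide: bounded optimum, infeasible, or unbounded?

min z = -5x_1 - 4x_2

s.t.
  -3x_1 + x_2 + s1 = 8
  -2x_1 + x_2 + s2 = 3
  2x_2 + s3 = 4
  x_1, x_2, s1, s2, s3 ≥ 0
Feasible point: (0, 0) satisfies every constraint, so the LP is feasible.
Direction d = (1, 0): for each constraint row a, a·d ≤ 0 —
  (-3)(1) + (1)(0) = -3 ≤ 0
  (-2)(1) + (1)(0) = -2 ≤ 0
  (0)(1) + (2)(0) = 0 ≤ 0
and d ≥ 0, so (0, 0) + t·d stays feasible for every t ≥ 0. Along this ray z = -5x_1 - 4x_2 changes by -5 per unit t, so z → −∞.

The LP is unbounded; z can be made arbitrarily small.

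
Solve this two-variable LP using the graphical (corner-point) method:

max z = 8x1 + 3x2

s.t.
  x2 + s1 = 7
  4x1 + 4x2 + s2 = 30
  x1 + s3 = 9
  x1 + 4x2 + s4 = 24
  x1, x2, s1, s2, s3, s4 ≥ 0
Each vertex is the intersection of two constraint boundaries that also satisfies all remaining constraints:
  x1 = 0 and x2 = 0 → (0, 0)
  4x1 + 4x2 = 30 and x2 = 0 → (7.5, 0)
  4x1 + 4x2 = 30 and x1 + 4x2 = 24 → (2, 5.5)
  x1 + 4x2 = 24 and x1 = 0 → (0, 6)

Evaluating z = 8x1 + 3x2 at each vertex:
  (0, 0): z = 0
  (7.5, 0): z = 60
  (2, 5.5): z = 32.5
  (0, 6): z = 18

The maximum is at (7.5, 0) with z = 60.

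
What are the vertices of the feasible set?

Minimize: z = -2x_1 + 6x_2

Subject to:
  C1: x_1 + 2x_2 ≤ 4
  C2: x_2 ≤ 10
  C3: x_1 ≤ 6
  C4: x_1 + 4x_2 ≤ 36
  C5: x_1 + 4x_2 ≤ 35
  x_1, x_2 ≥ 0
Each vertex is the intersection of two constraint boundaries that also satisfies all remaining constraints:
  x_1 = 0 and x_2 = 0 → (0, 0)
  x_1 + 2x_2 = 4 and x_2 = 0 → (4, 0)
  x_1 + 2x_2 = 4 and x_1 = 0 → (0, 2)

Vertices: (0, 0), (4, 0), (0, 2)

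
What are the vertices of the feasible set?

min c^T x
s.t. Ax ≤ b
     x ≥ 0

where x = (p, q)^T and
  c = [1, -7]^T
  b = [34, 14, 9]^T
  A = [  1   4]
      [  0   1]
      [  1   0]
Each vertex is the intersection of two constraint boundaries that also satisfies all remaining constraints:
  p = 0 and q = 0 → (0, 0)
  p = 9 and q = 0 → (9, 0)
  p + 4q = 34 and p = 9 → (9, 6.25)
  p + 4q = 34 and p = 0 → (0, 8.5)

Vertices: (0, 0), (9, 0), (9, 6.25), (0, 8.5)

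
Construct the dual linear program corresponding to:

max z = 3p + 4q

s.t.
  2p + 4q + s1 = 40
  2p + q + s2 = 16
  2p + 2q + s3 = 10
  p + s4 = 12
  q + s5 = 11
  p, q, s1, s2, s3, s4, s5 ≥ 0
Minimize: z = 40y1 + 16y2 + 10y3 + 12y4 + 11y5

Subject to:
  C1: -2y1 - 2y2 - 2y3 - y4 ≤ -3
  C2: -4y1 - y2 - 2y3 - y5 ≤ -4
  y1, y2, y3, y4, y5 ≥ 0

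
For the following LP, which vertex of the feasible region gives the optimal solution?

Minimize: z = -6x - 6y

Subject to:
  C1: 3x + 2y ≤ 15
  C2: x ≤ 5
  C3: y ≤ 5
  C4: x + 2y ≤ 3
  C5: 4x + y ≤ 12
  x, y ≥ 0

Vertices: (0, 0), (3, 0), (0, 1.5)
(3, 0) with z = -18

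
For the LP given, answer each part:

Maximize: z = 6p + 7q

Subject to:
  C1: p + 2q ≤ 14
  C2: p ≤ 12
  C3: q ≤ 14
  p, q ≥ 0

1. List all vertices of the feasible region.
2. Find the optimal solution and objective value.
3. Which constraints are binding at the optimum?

1. (0, 0), (12, 0), (12, 1), (0, 7)
2. p = 12, q = 1, z = 79
3. C1, C2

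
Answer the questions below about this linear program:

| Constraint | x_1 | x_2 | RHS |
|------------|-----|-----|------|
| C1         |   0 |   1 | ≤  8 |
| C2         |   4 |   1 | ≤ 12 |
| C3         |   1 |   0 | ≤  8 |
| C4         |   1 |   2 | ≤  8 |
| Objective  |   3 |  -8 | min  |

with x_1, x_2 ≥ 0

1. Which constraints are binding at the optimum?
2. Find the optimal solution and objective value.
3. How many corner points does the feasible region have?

1. C4, x_1 ≥ 0
2. x_1 = 0, x_2 = 4, z = -32
3. 4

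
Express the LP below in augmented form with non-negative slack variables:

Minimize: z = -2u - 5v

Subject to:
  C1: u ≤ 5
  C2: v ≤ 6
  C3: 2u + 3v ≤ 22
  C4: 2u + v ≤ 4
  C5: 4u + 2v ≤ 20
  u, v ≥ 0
min z = -2u - 5v

s.t.
  u + s1 = 5
  v + s2 = 6
  2u + 3v + s3 = 22
  2u + v + s4 = 4
  4u + 2v + s5 = 20
  u, v, s1, s2, s3, s4, s5 ≥ 0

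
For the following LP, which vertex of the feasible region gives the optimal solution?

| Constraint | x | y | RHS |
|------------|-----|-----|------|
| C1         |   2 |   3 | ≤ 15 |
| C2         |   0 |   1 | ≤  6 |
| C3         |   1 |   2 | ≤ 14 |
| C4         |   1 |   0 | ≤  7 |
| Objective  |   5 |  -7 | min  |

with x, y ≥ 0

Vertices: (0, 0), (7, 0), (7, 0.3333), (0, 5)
(0, 5) with z = -35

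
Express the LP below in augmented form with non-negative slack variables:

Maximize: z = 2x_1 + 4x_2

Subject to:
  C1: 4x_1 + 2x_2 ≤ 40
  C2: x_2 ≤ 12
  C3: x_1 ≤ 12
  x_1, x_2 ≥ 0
max z = 2x_1 + 4x_2

s.t.
  4x_1 + 2x_2 + s1 = 40
  x_2 + s2 = 12
  x_1 + s3 = 12
  x_1, x_2, s1, s2, s3 ≥ 0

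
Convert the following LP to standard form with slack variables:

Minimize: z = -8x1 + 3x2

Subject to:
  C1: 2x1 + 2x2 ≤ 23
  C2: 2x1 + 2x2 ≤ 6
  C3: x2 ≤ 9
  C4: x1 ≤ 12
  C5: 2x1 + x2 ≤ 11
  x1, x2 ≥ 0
min z = -8x1 + 3x2

s.t.
  2x1 + 2x2 + s1 = 23
  2x1 + 2x2 + s2 = 6
  x2 + s3 = 9
  x1 + s4 = 12
  2x1 + x2 + s5 = 11
  x1, x2, s1, s2, s3, s4, s5 ≥ 0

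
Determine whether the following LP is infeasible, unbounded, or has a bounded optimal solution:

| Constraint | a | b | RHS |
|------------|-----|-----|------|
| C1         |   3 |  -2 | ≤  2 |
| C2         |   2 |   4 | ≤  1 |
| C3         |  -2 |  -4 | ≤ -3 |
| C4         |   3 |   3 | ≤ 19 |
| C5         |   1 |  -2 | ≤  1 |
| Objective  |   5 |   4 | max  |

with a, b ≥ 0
C2 requires 2a + 4b ≤ 1, while C3 (-2a - 4b ≤ -3) is equivalent to 2a + 4b ≥ 3. Together they would need 3 ≤ 2a + 4b ≤ 1, which is impossible since 3 > 1. No point satisfies all constraints.

Infeasible — the constraint set is empty.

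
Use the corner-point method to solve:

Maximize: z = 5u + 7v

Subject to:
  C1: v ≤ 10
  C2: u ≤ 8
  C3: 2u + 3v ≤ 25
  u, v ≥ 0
Each vertex is the intersection of two constraint boundaries that also satisfies all remaining constraints:
  u = 0 and v = 0 → (0, 0)
  u = 8 and v = 0 → (8, 0)
  u = 8 and 2u + 3v = 25 → (8, 3)
  2u + 3v = 25 and u = 0 → (0, 8.333)

Evaluating z = 5u + 7v at each vertex:
  (0, 0): z = 0
  (8, 0): z = 40
  (8, 3): z = 61
  (0, 8.333): z = 58.33

The maximum is at (8, 3) with z = 61.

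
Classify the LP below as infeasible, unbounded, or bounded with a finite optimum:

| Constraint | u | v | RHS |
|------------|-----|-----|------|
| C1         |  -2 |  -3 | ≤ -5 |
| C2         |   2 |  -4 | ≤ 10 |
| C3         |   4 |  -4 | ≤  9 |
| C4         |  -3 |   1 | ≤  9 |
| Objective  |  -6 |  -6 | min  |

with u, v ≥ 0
Feasible point: (0, 2) satisfies every constraint, so the LP is feasible.
Direction d = (1, 1): for each constraint row a, a·d ≤ 0 —
  (-2)(1) + (-3)(1) = -5 ≤ 0
  (2)(1) + (-4)(1) = -2 ≤ 0
  (4)(1) + (-4)(1) = 0 ≤ 0
  (-3)(1) + (1)(1) = -2 ≤ 0
and d ≥ 0, so (0, 2) + t·d stays feasible for every t ≥ 0. Along this ray z = -6u - 6v changes by -12 per unit t, so z → −∞.

Unbounded — the objective can decrease without bound over the feasible region.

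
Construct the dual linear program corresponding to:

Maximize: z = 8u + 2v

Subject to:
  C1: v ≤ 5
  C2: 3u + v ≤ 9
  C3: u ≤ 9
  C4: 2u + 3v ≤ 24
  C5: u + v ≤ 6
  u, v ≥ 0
Minimize: z = 5y1 + 9y2 + 9y3 + 24y4 + 6y5

Subject to:
  C1: -3y2 - y3 - 2y4 - y5 ≤ -8
  C2: -y1 - y2 - 3y4 - y5 ≤ -2
  y1, y2, y3, y4, y5 ≥ 0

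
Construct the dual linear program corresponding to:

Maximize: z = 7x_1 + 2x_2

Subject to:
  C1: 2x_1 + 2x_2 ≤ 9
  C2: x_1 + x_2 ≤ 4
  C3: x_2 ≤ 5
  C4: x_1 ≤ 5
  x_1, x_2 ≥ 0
Minimize: z = 9y1 + 4y2 + 5y3 + 5y4

Subject to:
  C1: -2y1 - y2 - y4 ≤ -7
  C2: -2y1 - y2 - y3 ≤ -2
  y1, y2, y3, y4 ≥ 0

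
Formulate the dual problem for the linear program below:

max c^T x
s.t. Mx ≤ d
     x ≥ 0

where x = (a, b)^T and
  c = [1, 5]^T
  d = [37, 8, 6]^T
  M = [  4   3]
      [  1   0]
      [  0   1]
Minimize: z = 37y1 + 8y2 + 6y3

Subject to:
  C1: -4y1 - y2 ≤ -1
  C2: -3y1 - y3 ≤ -5
  y1, y2, y3 ≥ 0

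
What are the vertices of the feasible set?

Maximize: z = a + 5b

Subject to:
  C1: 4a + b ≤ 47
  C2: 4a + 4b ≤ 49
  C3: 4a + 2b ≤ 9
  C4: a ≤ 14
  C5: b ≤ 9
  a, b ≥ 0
Each vertex is the intersection of two constraint boundaries that also satisfies all remaining constraints:
  a = 0 and b = 0 → (0, 0)
  4a + 2b = 9 and b = 0 → (2.25, 0)
  4a + 2b = 9 and a = 0 → (0, 4.5)

Vertices: (0, 0), (2.25, 0), (0, 4.5)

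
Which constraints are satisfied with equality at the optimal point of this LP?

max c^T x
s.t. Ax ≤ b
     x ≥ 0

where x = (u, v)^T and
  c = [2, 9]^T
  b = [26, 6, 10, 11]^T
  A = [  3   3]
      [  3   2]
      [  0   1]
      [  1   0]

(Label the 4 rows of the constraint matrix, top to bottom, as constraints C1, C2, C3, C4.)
Optimal: u = 0, v = 3
Slack at optimum:
  C1: slack = 17
  C2: slack = 0 (binding)
  C3: slack = 7
  C4: slack = 11
  u ≥ 0: u = 0 (binding)
  v ≥ 0: v = 3
Binding constraints: C2, u ≥ 0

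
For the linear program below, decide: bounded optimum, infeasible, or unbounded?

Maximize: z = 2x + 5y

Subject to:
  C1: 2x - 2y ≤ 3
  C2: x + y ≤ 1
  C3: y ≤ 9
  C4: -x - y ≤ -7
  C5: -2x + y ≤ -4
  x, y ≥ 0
C2 requires x + y ≤ 1, while C4 (-x - y ≤ -7) is equivalent to x + y ≥ 7. Together they would need 7 ≤ x + y ≤ 1, which is impossible since 7 > 1. No point satisfies all constraints.

The feasible region is empty; the LP is infeasible.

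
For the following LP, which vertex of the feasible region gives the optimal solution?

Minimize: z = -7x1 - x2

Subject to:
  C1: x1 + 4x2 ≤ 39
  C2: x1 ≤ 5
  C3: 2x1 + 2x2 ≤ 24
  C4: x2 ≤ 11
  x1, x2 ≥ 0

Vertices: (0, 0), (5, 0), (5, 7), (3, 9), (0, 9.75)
Evaluating z = -7x1 - x2 at each vertex:
  (0, 0): z = 0
  (5, 0): z = -35
  (5, 7): z = -42
  (3, 9): z = -30
  (0, 9.75): z = -9.75

The smallest value is z = -42, attained at (5, 7).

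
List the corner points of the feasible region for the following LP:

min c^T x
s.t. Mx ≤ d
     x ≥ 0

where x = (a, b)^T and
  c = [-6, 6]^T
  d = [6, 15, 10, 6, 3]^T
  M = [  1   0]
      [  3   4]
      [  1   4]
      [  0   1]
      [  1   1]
Each vertex is the intersection of two constraint boundaries that also satisfies all remaining constraints:
  a = 0 and b = 0 → (0, 0)
  a + b = 3 and b = 0 → (3, 0)
  a + 4b = 10 and a + b = 3 → (0.6667, 2.333)
  a + 4b = 10 and a = 0 → (0, 2.5)

Vertices: (0, 0), (3, 0), (0.6667, 2.333), (0, 2.5)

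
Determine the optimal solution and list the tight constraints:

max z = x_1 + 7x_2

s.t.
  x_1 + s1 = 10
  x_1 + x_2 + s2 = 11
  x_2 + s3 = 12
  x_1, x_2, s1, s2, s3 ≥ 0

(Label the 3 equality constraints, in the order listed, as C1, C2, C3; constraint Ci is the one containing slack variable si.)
Optimal: x_1 = 0, x_2 = 11
Binding: C2, x_1 ≥ 0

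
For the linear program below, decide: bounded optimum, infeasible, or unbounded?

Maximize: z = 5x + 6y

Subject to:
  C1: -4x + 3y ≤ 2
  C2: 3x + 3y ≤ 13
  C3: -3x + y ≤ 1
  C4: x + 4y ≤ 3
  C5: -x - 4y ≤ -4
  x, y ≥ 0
C4 requires x + 4y ≤ 3, while C5 (-x - 4y ≤ -4) is equivalent to x + 4y ≥ 4. Together they would need 4 ≤ x + 4y ≤ 3, which is impossible since 4 > 3. No point satisfies all constraints.

Infeasible — the constraint set is empty.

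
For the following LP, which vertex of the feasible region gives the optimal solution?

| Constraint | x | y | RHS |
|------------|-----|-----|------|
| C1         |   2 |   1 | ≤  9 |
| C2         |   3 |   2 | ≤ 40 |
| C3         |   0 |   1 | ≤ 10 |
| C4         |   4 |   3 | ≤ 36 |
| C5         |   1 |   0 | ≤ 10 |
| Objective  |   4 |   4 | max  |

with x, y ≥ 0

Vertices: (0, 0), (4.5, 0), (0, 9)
(0, 9) with z = 36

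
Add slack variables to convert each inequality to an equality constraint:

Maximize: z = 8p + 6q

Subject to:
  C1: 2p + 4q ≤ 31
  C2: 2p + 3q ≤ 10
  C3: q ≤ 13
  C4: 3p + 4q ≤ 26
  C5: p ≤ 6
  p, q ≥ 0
max z = 8p + 6q

s.t.
  2p + 4q + s1 = 31
  2p + 3q + s2 = 10
  q + s3 = 13
  3p + 4q + s4 = 26
  p + s5 = 6
  p, q, s1, s2, s3, s4, s5 ≥ 0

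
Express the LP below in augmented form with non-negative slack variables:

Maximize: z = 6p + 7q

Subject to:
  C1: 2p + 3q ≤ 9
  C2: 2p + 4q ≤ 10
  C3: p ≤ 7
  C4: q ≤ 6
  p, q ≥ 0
max z = 6p + 7q

s.t.
  2p + 3q + s1 = 9
  2p + 4q + s2 = 10
  p + s3 = 7
  q + s4 = 6
  p, q, s1, s2, s3, s4 ≥ 0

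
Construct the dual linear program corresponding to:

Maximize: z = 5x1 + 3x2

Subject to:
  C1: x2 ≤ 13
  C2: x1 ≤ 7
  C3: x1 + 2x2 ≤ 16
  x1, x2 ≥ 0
Minimize: z = 13y1 + 7y2 + 16y3

Subject to:
  C1: -y2 - y3 ≤ -5
  C2: -y1 - 2y3 ≤ -3
  y1, y2, y3 ≥ 0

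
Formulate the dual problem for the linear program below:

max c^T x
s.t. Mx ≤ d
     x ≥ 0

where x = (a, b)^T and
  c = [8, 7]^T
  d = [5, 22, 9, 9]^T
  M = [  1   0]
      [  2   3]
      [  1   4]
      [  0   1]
Minimize: z = 5y1 + 22y2 + 9y3 + 9y4

Subject to:
  C1: -y1 - 2y2 - y3 ≤ -8
  C2: -3y2 - 4y3 - y4 ≤ -7
  y1, y2, y3, y4 ≥ 0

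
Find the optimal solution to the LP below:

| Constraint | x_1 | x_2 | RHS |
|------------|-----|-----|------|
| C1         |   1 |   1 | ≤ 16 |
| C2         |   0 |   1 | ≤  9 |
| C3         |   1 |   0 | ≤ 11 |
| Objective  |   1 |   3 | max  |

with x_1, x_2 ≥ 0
Each vertex is the intersection of two constraint boundaries that also satisfies all remaining constraints:
  x_1 = 0 and x_2 = 0 → (0, 0)
  x_1 = 11 and x_2 = 0 → (11, 0)
  x_1 + x_2 = 16 and x_1 = 11 → (11, 5)
  x_1 + x_2 = 16 and x_2 = 9 → (7, 9)
  x_2 = 9 and x_1 = 0 → (0, 9)

Evaluating z = x_1 + 3x_2 at each vertex:
  (0, 0): z = 0
  (11, 0): z = 11
  (11, 5): z = 26
  (7, 9): z = 34
  (0, 9): z = 27

The maximum is at (7, 9) with z = 34.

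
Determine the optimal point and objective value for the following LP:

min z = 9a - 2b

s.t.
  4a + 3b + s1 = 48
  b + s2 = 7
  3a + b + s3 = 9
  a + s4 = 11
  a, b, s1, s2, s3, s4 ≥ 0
a = 0, b = 7, z = -14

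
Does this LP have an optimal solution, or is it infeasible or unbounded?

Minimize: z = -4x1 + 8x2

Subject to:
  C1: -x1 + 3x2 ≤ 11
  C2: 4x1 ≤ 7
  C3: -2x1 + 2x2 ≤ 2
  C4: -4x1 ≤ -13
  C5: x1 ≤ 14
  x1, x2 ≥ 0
C2 requires 4x1 ≤ 7, while C4 (-4x1 ≤ -13) is equivalent to 4x1 ≥ 13. Together they would need 13 ≤ 4x1 ≤ 7, which is impossible since 13 > 7. No point satisfies all constraints.

Infeasible — the constraint set is empty.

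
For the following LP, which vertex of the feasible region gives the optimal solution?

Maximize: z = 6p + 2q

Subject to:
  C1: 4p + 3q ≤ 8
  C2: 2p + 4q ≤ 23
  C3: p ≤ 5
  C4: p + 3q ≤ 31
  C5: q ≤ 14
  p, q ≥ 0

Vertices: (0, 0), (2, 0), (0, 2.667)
(2, 0) with z = 12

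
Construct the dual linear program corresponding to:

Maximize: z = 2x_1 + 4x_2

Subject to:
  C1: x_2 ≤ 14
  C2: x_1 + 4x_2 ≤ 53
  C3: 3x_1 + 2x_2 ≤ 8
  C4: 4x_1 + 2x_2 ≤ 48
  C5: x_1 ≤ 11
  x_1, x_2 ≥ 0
Minimize: z = 14y1 + 53y2 + 8y3 + 48y4 + 11y5

Subject to:
  C1: -y2 - 3y3 - 4y4 - y5 ≤ -2
  C2: -y1 - 4y2 - 2y3 - 2y4 ≤ -4
  y1, y2, y3, y4, y5 ≥ 0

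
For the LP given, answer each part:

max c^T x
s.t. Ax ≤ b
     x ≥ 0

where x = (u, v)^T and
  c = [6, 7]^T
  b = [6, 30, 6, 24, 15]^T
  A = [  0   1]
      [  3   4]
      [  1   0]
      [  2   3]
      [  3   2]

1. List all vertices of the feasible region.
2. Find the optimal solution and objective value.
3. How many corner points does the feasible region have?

1. (0, 0), (5, 0), (1, 6), (0, 6)
2. u = 1, v = 6, z = 48
3. 4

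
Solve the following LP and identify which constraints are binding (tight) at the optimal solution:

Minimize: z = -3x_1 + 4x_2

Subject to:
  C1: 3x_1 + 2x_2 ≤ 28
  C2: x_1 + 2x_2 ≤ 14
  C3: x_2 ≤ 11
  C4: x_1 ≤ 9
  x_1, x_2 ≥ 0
Optimal: x_1 = 9, x_2 = 0
Slack at optimum:
  C1: slack = 1
  C2: slack = 5
  C3: slack = 11
  C4: slack = 0 (binding)
  x_1 ≥ 0: x_1 = 9
  x_2 ≥ 0: x_2 = 0 (binding)
Binding constraints: C4, x_2 ≥ 0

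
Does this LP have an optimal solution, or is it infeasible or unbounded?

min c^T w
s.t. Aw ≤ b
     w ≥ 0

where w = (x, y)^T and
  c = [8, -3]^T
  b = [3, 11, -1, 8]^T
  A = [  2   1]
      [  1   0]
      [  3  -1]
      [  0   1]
The point (0, 3) satisfies every constraint, so the LP is feasible; the constraints give x ≤ 11 and y ≤ 8, which with x, y ≥ 0 keep the feasible region inside a bounded box. A feasible, bounded LP attains a finite optimum at a vertex.

Evaluating z = 8x - 3y at each vertex:
  (0, 1): z = -3
  (0.4, 2.2): z = -3.4
  (0, 3): z = -9

Bounded optimum: z* = -9 at (0, 3).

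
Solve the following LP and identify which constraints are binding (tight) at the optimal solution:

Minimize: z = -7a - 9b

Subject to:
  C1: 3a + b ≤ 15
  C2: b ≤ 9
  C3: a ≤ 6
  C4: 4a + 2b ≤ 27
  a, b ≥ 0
Optimal: a = 2, b = 9
Slack at optimum:
  C1: slack = 0 (binding)
  C2: slack = 0 (binding)
  C3: slack = 4
  C4: slack = 1
  a ≥ 0: a = 2
  b ≥ 0: b = 9
Binding constraints: C1, C2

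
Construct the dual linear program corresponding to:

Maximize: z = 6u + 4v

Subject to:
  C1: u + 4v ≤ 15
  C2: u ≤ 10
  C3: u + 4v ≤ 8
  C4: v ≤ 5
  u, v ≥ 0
Minimize: z = 15y1 + 10y2 + 8y3 + 5y4

Subject to:
  C1: -y1 - y2 - y3 ≤ -6
  C2: -4y1 - 4y3 - y4 ≤ -4
  y1, y2, y3, y4 ≥ 0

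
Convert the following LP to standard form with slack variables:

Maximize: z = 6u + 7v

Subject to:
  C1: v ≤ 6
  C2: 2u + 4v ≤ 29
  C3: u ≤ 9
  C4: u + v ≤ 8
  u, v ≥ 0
max z = 6u + 7v

s.t.
  v + s1 = 6
  2u + 4v + s2 = 29
  u + s3 = 9
  u + v + s4 = 8
  u, v, s1, s2, s3, s4 ≥ 0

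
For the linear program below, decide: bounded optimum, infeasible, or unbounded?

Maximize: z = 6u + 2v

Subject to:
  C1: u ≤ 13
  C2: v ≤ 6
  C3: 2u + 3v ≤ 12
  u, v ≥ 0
The point (6, 0) satisfies every constraint, so the LP is feasible; the constraints give u ≤ 13 and v ≤ 6, which with u, v ≥ 0 keep the feasible region inside a bounded box. A feasible, bounded LP attains a finite optimum at a vertex.

Evaluating z = 6u + 2v at each vertex:
  (0, 0): z = 0
  (6, 0): z = 36
  (0, 4): z = 8

Bounded optimum: z* = 36 at (6, 0).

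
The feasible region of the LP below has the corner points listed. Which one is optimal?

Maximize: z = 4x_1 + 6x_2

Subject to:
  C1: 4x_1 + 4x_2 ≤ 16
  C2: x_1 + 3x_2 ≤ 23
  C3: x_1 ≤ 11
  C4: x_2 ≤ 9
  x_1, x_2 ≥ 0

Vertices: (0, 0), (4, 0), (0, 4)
Evaluating z = 4x_1 + 6x_2 at each vertex:
  (0, 0): z = 0
  (4, 0): z = 16
  (0, 4): z = 24

The largest value is z = 24, attained at (0, 4).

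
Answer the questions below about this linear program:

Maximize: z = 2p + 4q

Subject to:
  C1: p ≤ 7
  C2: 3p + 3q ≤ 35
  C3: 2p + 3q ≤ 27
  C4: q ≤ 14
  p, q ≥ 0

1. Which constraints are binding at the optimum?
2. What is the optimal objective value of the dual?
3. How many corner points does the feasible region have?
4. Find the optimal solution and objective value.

1. C3, p ≥ 0
2. 36 (by strong duality, equal to the primal optimum)
3. 4
4. p = 0, q = 9, z = 36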